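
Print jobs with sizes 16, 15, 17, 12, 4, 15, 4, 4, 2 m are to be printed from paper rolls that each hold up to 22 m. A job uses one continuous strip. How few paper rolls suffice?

Total = 17 + 16 + 15 + 15 + 12 + 4 + 4 + 4 + 2 = 89 m.
Lower bound: ⌈89/22⌉ = 5 paper rolls.
A packing using 5 paper rolls:
  roll 1: 17 + 4 = 21
  roll 2: 16 + 4 + 2 = 22
  roll 3: 15 + 4 = 19
  roll 4: 15 = 15
  roll 5: 12 = 12
This matches the lower bound, so 5 is optimal.

5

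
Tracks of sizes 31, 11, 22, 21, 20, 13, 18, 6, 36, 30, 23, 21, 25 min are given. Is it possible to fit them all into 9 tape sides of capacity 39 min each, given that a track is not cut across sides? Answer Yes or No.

Yes

A valid assignment using 9 tape sides:
  side 1: 36 = 36
  side 2: 31 + 6 = 37
  side 3: 30 = 30
  side 4: 25 + 13 = 38
  side 5: 23 + 11 = 34
  side 6: 22 = 22
  side 7: 21 + 18 = 39
  side 8: 21 = 21
  side 9: 20 = 20
Every load is within 39 min, so 9 tape sides suffice.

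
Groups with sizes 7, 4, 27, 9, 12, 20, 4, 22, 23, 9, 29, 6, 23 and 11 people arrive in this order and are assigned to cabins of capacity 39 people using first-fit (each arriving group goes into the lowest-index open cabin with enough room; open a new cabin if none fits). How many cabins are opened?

7

  7 → cabin 1 (new)  [load 7/39]
  4 → cabin 1  [load 11/39]
  27 → cabin 1  [load 38/39]
  9 → cabin 2 (new)  [load 9/39]
  12 → cabin 2  [load 21/39]
  20 → cabin 3 (new)  [load 20/39]
  4 → cabin 2  [load 25/39]
  22 → cabin 4 (new)  [load 22/39]
  23 → cabin 5 (new)  [load 23/39]
  9 → cabin 2  [load 34/39]
  29 → cabin 6 (new)  [load 29/39]
  6 → cabin 3  [load 26/39]
  23 → cabin 7 (new)  [load 23/39]
  11 → cabin 3  [load 37/39]
7 cabins opened.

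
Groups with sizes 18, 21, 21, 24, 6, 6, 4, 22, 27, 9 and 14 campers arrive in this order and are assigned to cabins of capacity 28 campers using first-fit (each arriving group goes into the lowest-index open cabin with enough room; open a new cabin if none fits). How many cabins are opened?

  18 → cabin 1 (new)  [load 18/28]
  21 → cabin 2 (new)  [load 21/28]
  21 → cabin 3 (new)  [load 21/28]
  24 → cabin 4 (new)  [load 24/28]
  6 → cabin 1  [load 24/28]
  6 → cabin 2  [load 27/28]
  4 → cabin 1  [load 28/28]
  22 → cabin 5 (new)  [load 22/28]
  27 → cabin 6 (new)  [load 27/28]
  9 → cabin 7 (new)  [load 9/28]
  14 → cabin 7  [load 23/28]
7 cabins opened.

7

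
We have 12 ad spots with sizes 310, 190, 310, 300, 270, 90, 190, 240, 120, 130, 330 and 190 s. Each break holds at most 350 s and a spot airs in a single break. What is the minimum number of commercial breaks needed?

Total = 330 + 310 + 310 + 300 + 270 + 240 + 190 + 190 + 190 + 130 + 120 + 90 = 2670 s.
Lower bound: ⌈2670/350⌉ = 8 commercial breaks.
Also, 9 ad spots each exceed 175 s, and no two of those can share a break, so at least 9 commercial breaks are needed.
A packing using 9 commercial breaks:
  break 1: 330 = 330
  break 2: 310 = 310
  break 3: 310 = 310
  break 4: 300 = 300
  break 5: 270 = 270
  break 6: 240 + 90 = 330
  break 7: 190 + 130 = 320
  break 8: 190 + 120 = 310
  break 9: 190 = 190
This matches the lower bound, so 9 is optimal.

9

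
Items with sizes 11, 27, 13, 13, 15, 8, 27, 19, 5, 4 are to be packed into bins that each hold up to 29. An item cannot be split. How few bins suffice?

6

Total = 27 + 27 + 19 + 15 + 13 + 13 + 11 + 8 + 5 + 4 = 142.
Lower bound: ⌈142/29⌉ = 5 bins.
A packing using 6 bins:
  bin 1: 27 = 27
  bin 2: 27 = 27
  bin 3: 19 + 8 = 27
  bin 4: 15 + 13 = 28
  bin 5: 13 + 11 + 5 = 29
  bin 6: 4 = 4
No arrangement into 5 bins stays within capacity, so 6 is optimal.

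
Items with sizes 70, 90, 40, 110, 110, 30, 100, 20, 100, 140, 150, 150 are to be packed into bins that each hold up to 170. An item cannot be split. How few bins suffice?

8

Total = 150 + 150 + 140 + 110 + 110 + 100 + 100 + 90 + 70 + 40 + 30 + 20 = 1110.
Lower bound: ⌈1110/170⌉ = 7 bins.
Also, 8 items each exceed 85, and no two of those can share a bin, so at least 8 bins are needed.
A packing using 8 bins:
  bin 1: 150 + 20 = 170
  bin 2: 150 = 150
  bin 3: 140 + 30 = 170
  bin 4: 110 + 40 = 150
  bin 5: 110 = 110
  bin 6: 100 + 70 = 170
  bin 7: 100 = 100
  bin 8: 90 = 90
This matches the lower bound, so 8 is optimal.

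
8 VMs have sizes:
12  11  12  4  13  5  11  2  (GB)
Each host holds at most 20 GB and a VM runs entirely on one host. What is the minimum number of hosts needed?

5

Total = 13 + 12 + 12 + 11 + 11 + 5 + 4 + 2 = 70 GB.
Lower bound: ⌈70/20⌉ = 4 hosts.
Also, 5 VMs each exceed 10 GB, and no two of those can share a host, so at least 5 hosts are needed.
A packing using 5 hosts:
  host 1: 13 + 5 + 2 = 20
  host 2: 12 + 4 = 16
  host 3: 12 = 12
  host 4: 11 = 11
  host 5: 11 = 11
This matches the lower bound, so 5 is optimal.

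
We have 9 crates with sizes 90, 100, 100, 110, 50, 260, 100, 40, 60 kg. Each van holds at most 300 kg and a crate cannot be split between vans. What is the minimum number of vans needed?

Total = 260 + 110 + 100 + 100 + 100 + 90 + 60 + 50 + 40 = 910 kg.
Lower bound: ⌈910/300⌉ = 4 vans.
A packing using 4 vans:
  van 1: 260 + 40 = 300
  van 2: 110 + 100 + 90 = 300
  van 3: 100 + 100 + 60 = 260
  van 4: 50 = 50
This matches the lower bound, so 4 is optimal.

4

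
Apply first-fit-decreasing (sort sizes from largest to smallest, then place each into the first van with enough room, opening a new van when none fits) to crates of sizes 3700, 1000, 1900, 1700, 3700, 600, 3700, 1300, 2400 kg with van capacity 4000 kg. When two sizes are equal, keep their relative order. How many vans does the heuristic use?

Sorted descending: 3700, 3700, 3700, 2400, 1900, 1700, 1300, 1000, 600.
  3700 → van 1 (new)  [load 3700/4000]
  3700 → van 2 (new)  [load 3700/4000]
  3700 → van 3 (new)  [load 3700/4000]
  2400 → van 4 (new)  [load 2400/4000]
  1900 → van 5 (new)  [load 1900/4000]
  1700 → van 5  [load 3600/4000]
  1300 → van 4  [load 3700/4000]
  1000 → van 6 (new)  [load 1000/4000]
  600 → van 6  [load 1600/4000]
6 vans opened.

6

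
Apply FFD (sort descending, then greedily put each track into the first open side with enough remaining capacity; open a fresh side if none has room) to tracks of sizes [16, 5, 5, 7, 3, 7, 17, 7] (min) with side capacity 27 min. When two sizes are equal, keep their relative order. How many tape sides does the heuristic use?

Sorted descending: 17, 16, 7, 7, 7, 5, 5, 3.
  17 → side 1 (new)  [load 17/27]
  16 → side 2 (new)  [load 16/27]
  7 → side 1  [load 24/27]
  7 → side 2  [load 23/27]
  7 → side 3 (new)  [load 7/27]
  5 → side 3  [load 12/27]
  5 → side 3  [load 17/27]
  3 → side 1  [load 27/27]
3 tape sides opened.

3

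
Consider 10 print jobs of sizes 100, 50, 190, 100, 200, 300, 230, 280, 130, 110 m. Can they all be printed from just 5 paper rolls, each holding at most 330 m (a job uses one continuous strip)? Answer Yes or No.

Total = 1690 m; ⌈1690/330⌉ = 6.
At least 6 paper rolls are required, but only 5 are allowed.

No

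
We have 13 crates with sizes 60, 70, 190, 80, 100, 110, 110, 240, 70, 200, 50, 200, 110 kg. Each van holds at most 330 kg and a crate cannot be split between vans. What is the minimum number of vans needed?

Total = 240 + 200 + 200 + 190 + 110 + 110 + 110 + 100 + 80 + 70 + 70 + 60 + 50 = 1590 kg.
Lower bound: ⌈1590/330⌉ = 5 vans.
A packing using 5 vans:
  van 1: 240 + 80 = 320
  van 2: 200 + 110 = 310
  van 3: 200 + 110 = 310
  van 4: 190 + 70 + 70 = 330
  van 5: 110 + 100 + 60 + 50 = 320
This matches the lower bound, so 5 is optimal.

5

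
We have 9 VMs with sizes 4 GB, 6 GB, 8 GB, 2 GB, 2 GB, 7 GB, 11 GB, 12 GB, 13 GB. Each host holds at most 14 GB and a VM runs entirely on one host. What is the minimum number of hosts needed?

5

Total = 13 + 12 + 11 + 8 + 7 + 6 + 4 + 2 + 2 = 65 GB.
Lower bound: ⌈65/14⌉ = 5 hosts.
A packing using 5 hosts:
  host 1: 13 = 13
  host 2: 12 + 2 = 14
  host 3: 11 + 2 = 13
  host 4: 8 + 6 = 14
  host 5: 7 + 4 = 11
This matches the lower bound, so 5 is optimal.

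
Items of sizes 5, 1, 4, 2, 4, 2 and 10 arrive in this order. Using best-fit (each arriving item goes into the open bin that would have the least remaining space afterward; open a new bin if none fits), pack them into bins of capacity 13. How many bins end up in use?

  5 → bin 1 (new)  [load 5/13]
  1 → bin 1  [load 6/13]
  4 → bin 1  [load 10/13]
  2 → bin 1  [load 12/13]
  4 → bin 2 (new)  [load 4/13]
  2 → bin 2  [load 6/13]
  10 → bin 3 (new)  [load 10/13]
3 bins opened.

3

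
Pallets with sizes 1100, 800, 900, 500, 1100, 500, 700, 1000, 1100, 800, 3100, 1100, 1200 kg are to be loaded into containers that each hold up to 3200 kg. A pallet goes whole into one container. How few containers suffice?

5

Total = 3100 + 1200 + 1100 + 1100 + 1100 + 1100 + 1000 + 900 + 800 + 800 + 700 + 500 + 500 = 13900 kg.
Lower bound: ⌈13900/3200⌉ = 5 containers.
A packing using 5 containers:
  container 1: 3100 = 3100
  container 2: 1200 + 1100 + 900 = 3200
  container 3: 1100 + 1100 + 1000 = 3200
  container 4: 1100 + 800 + 800 + 500 = 3200
  container 5: 700 + 500 = 1200
This matches the lower bound, so 5 is optimal.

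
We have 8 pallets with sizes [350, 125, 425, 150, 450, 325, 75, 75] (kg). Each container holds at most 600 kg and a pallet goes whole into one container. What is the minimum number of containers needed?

4

Total = 450 + 425 + 350 + 325 + 150 + 125 + 75 + 75 = 1975 kg.
Lower bound: ⌈1975/600⌉ = 4 containers.
A packing using 4 containers:
  container 1: 450 + 150 = 600
  container 2: 425 + 125 = 550
  container 3: 350 + 75 + 75 = 500
  container 4: 325 = 325
This matches the lower bound, so 4 is optimal.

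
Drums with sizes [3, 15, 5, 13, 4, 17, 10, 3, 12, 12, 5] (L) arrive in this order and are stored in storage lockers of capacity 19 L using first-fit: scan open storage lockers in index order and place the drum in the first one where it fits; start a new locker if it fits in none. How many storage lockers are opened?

  3 → locker 1 (new)  [load 3/19]
  15 → locker 1  [load 18/19]
  5 → locker 2 (new)  [load 5/19]
  13 → locker 2  [load 18/19]
  4 → locker 3 (new)  [load 4/19]
  17 → locker 4 (new)  [load 17/19]
  10 → locker 3  [load 14/19]
  3 → locker 3  [load 17/19]
  12 → locker 5 (new)  [load 12/19]
  12 → locker 6 (new)  [load 12/19]
  5 → locker 5  [load 17/19]
6 storage lockers opened.

6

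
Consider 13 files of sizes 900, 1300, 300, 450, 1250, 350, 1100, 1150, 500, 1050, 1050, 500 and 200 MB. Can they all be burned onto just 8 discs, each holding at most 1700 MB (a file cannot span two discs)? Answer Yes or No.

Yes

A valid assignment using 7 discs:
  disc 1: 1300 + 350 = 1650
  disc 2: 1250 + 450 = 1700
  disc 3: 1150 + 500 = 1650
  disc 4: 1100 + 500 = 1600
  disc 5: 1050 + 300 + 200 = 1550
  disc 6: 1050 = 1050
  disc 7: 900 = 900
That uses only 7 ≤ 8, so 8 discs are enough.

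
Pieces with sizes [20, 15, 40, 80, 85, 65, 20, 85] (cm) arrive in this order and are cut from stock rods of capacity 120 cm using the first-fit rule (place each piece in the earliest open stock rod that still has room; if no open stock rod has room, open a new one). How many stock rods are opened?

5

  20 → stock rod 1 (new)  [load 20/120]
  15 → stock rod 1  [load 35/120]
  40 → stock rod 1  [load 75/120]
  80 → stock rod 2 (new)  [load 80/120]
  85 → stock rod 3 (new)  [load 85/120]
  65 → stock rod 4 (new)  [load 65/120]
  20 → stock rod 1  [load 95/120]
  85 → stock rod 5 (new)  [load 85/120]
5 stock rods opened.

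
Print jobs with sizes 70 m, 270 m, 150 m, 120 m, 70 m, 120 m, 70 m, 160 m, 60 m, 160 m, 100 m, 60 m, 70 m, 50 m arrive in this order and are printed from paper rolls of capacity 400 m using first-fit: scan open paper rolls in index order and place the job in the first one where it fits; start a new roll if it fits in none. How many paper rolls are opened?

  70 → roll 1 (new)  [load 70/400]
  270 → roll 1  [load 340/400]
  150 → roll 2 (new)  [load 150/400]
  120 → roll 2  [load 270/400]
  70 → roll 2  [load 340/400]
  120 → roll 3 (new)  [load 120/400]
  70 → roll 3  [load 190/400]
  160 → roll 3  [load 350/400]
  60 → roll 1  [load 400/400]
  160 → roll 4 (new)  [load 160/400]
  100 → roll 4  [load 260/400]
  60 → roll 2  [load 400/400]
  70 → roll 4  [load 330/400]
  50 → roll 3  [load 400/400]
4 paper rolls opened.

4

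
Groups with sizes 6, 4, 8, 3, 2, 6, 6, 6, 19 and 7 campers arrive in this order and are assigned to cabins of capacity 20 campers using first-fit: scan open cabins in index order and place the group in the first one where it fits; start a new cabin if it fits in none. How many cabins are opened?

4

  6 → cabin 1 (new)  [load 6/20]
  4 → cabin 1  [load 10/20]
  8 → cabin 1  [load 18/20]
  3 → cabin 2 (new)  [load 3/20]
  2 → cabin 1  [load 20/20]
  6 → cabin 2  [load 9/20]
  6 → cabin 2  [load 15/20]
  6 → cabin 3 (new)  [load 6/20]
  19 → cabin 4 (new)  [load 19/20]
  7 → cabin 3  [load 13/20]
4 cabins opened.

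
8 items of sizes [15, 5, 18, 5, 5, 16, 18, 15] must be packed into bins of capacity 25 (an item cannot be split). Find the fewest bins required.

Total = 18 + 18 + 16 + 15 + 15 + 5 + 5 + 5 = 97.
Lower bound: ⌈97/25⌉ = 4 bins.
Also, 5 items each exceed 25/2, and no two of those can share a bin, so at least 5 bins are needed.
A packing using 5 bins:
  bin 1: 18 + 5 = 23
  bin 2: 18 + 5 = 23
  bin 3: 16 + 5 = 21
  bin 4: 15 = 15
  bin 5: 15 = 15
This matches the lower bound, so 5 is optimal.

5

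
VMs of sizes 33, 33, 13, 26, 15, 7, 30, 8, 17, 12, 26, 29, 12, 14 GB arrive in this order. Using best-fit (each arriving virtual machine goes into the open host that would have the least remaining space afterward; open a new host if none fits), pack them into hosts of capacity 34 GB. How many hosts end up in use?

  33 → host 1 (new)  [load 33/34]
  33 → host 2 (new)  [load 33/34]
  13 → host 3 (new)  [load 13/34]
  26 → host 4 (new)  [load 26/34]
  15 → host 3  [load 28/34]
  7 → host 4  [load 33/34]
  30 → host 5 (new)  [load 30/34]
  8 → host 6 (new)  [load 8/34]
  17 → host 6  [load 25/34]
  12 → host 7 (new)  [load 12/34]
  26 → host 8 (new)  [load 26/34]
  29 → host 9 (new)  [load 29/34]
  12 → host 7  [load 24/34]
  14 → host 10 (new)  [load 14/34]
10 hosts opened.

10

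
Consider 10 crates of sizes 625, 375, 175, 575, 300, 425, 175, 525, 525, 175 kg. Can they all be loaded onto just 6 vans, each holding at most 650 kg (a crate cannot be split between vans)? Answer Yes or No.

Total = 3875 kg; ⌈3875/650⌉ = 6.
The bound of 6 does not rule out 6, but exhaustive search shows no assignment into 6 vans of capacity 650 kg exists — the minimum is 7.

No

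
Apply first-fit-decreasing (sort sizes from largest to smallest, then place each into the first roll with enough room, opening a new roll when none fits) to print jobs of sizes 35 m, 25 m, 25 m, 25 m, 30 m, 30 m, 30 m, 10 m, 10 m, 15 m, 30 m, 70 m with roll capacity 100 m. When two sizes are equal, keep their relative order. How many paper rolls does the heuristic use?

4

Sorted descending: 70, 35, 30, 30, 30, 30, 25, 25, 25, 15, 10, 10.
  70 → roll 1 (new)  [load 70/100]
  35 → roll 2 (new)  [load 35/100]
  30 → roll 1  [load 100/100]
  30 → roll 2  [load 65/100]
  30 → roll 2  [load 95/100]
  30 → roll 3 (new)  [load 30/100]
  25 → roll 3  [load 55/100]
  25 → roll 3  [load 80/100]
  25 → roll 4 (new)  [load 25/100]
  15 → roll 3  [load 95/100]
  10 → roll 4  [load 35/100]
  10 → roll 4  [load 45/100]
4 paper rolls opened.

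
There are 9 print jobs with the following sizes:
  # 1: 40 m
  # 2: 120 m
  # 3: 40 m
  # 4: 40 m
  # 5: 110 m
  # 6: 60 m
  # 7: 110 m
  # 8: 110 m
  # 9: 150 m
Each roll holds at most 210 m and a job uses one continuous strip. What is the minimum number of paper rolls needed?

Total = 150 + 120 + 110 + 110 + 110 + 60 + 40 + 40 + 40 = 780 m.
Lower bound: ⌈780/210⌉ = 4 paper rolls.
Also, 5 print jobs each exceed 105 m, and no two of those can share a roll, so at least 5 paper rolls are needed.
A packing using 5 paper rolls:
  roll 1: 150 + 60 = 210
  roll 2: 120 + 40 + 40 = 200
  roll 3: 110 + 40 = 150
  roll 4: 110 = 110
  roll 5: 110 = 110
This matches the lower bound, so 5 is optimal.

5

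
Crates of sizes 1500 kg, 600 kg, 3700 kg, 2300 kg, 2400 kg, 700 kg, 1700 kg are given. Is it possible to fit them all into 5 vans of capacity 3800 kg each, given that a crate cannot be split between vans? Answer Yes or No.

Yes

A valid assignment using 4 vans:
  van 1: 3700 = 3700
  van 2: 2400 + 700 + 600 = 3700
  van 3: 2300 + 1500 = 3800
  van 4: 1700 = 1700
That uses only 4 ≤ 5, so 5 vans are enough.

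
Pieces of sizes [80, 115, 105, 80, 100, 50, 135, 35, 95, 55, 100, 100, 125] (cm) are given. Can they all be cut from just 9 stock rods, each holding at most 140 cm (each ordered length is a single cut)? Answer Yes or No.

No

Total = 1175 cm; ⌈1175/140⌉ = 9.
10 pieces each exceed half the capacity and cannot share a stock rod, forcing at least 10 stock rods.
At least 10 stock rods are required, but only 9 are allowed.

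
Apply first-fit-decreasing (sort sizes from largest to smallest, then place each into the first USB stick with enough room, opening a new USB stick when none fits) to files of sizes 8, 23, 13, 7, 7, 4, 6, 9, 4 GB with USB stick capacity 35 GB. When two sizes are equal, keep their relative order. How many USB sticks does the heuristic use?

3

Sorted descending: 23, 13, 9, 8, 7, 7, 6, 4, 4.
  23 → USB stick 1 (new)  [load 23/35]
  13 → USB stick 2 (new)  [load 13/35]
  9 → USB stick 1  [load 32/35]
  8 → USB stick 2  [load 21/35]
  7 → USB stick 2  [load 28/35]
  7 → USB stick 2  [load 35/35]
  6 → USB stick 3 (new)  [load 6/35]
  4 → USB stick 3  [load 10/35]
  4 → USB stick 3  [load 14/35]
3 USB sticks opened.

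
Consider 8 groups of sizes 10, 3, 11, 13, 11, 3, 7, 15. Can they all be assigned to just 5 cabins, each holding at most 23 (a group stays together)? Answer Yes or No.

A valid assignment using 4 cabins:
  cabin 1: 15 + 7 = 22
  cabin 2: 13 + 10 = 23
  cabin 3: 11 + 11 = 22
  cabin 4: 3 + 3 = 6
That uses only 4 ≤ 5, so 5 cabins are enough.

Yes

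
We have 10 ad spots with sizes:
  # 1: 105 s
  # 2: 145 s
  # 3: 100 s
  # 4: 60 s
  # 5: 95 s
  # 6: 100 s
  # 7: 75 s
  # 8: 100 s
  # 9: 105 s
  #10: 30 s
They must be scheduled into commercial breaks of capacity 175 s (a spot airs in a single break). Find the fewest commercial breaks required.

7

Total = 145 + 105 + 105 + 100 + 100 + 100 + 95 + 75 + 60 + 30 = 915 s.
Lower bound: ⌈915/175⌉ = 6 commercial breaks.
Also, 7 ad spots each exceed 175/2 s, and no two of those can share a break, so at least 7 commercial breaks are needed.
A packing using 7 commercial breaks:
  break 1: 145 + 30 = 175
  break 2: 105 + 60 = 165
  break 3: 105 = 105
  break 4: 100 + 75 = 175
  break 5: 100 = 100
  break 6: 100 = 100
  break 7: 95 = 95
This matches the lower bound, so 7 is optimal.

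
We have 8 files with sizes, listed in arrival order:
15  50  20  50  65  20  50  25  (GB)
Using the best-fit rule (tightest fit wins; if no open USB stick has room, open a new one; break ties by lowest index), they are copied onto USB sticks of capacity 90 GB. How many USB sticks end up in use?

4

  15 → USB stick 1 (new)  [load 15/90]
  50 → USB stick 1  [load 65/90]
  20 → USB stick 1  [load 85/90]
  50 → USB stick 2 (new)  [load 50/90]
  65 → USB stick 3 (new)  [load 65/90]
  20 → USB stick 3  [load 85/90]
  50 → USB stick 4 (new)  [load 50/90]
  25 → USB stick 2  [load 75/90]
4 USB sticks opened.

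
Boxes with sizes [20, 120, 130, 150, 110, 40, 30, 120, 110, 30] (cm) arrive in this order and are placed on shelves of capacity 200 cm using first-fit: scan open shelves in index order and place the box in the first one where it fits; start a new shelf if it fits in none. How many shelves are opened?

  20 → shelf 1 (new)  [load 20/200]
  120 → shelf 1  [load 140/200]
  130 → shelf 2 (new)  [load 130/200]
  150 → shelf 3 (new)  [load 150/200]
  110 → shelf 4 (new)  [load 110/200]
  40 → shelf 1  [load 180/200]
  30 → shelf 2  [load 160/200]
  120 → shelf 5 (new)  [load 120/200]
  110 → shelf 6 (new)  [load 110/200]
  30 → shelf 2  [load 190/200]
6 shelves opened.

6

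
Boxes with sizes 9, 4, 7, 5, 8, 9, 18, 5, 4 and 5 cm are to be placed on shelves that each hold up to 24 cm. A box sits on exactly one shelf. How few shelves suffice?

Total = 18 + 9 + 9 + 8 + 7 + 5 + 5 + 5 + 4 + 4 = 74 cm.
Lower bound: ⌈74/24⌉ = 4 shelves.
A packing using 4 shelves:
  shelf 1: 18 + 5 = 23
  shelf 2: 9 + 9 + 5 = 23
  shelf 3: 8 + 7 + 5 + 4 = 24
  shelf 4: 4 = 4
This matches the lower bound, so 4 is optimal.

4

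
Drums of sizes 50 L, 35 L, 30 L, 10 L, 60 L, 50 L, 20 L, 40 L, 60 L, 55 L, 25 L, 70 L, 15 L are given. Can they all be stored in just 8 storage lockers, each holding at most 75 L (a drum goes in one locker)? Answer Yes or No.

Yes

A valid assignment using 8 storage lockers:
  locker 1: 70 = 70
  locker 2: 60 + 15 = 75
  locker 3: 60 + 10 = 70
  locker 4: 55 + 20 = 75
  locker 5: 50 + 25 = 75
  locker 6: 50 = 50
  locker 7: 40 + 35 = 75
  locker 8: 30 = 30
Every load is within 75 L, so 8 storage lockers suffice.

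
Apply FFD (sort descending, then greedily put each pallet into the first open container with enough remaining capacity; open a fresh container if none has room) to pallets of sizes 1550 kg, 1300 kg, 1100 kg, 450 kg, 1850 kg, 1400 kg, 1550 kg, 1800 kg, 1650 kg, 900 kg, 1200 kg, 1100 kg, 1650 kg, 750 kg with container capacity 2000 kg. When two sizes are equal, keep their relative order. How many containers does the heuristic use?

Sorted descending: 1850, 1800, 1650, 1650, 1550, 1550, 1400, 1300, 1200, 1100, 1100, 900, 750, 450.
  1850 → container 1 (new)  [load 1850/2000]
  1800 → container 2 (new)  [load 1800/2000]
  1650 → container 3 (new)  [load 1650/2000]
  1650 → container 4 (new)  [load 1650/2000]
  1550 → container 5 (new)  [load 1550/2000]
  1550 → container 6 (new)  [load 1550/2000]
  1400 → container 7 (new)  [load 1400/2000]
  1300 → container 8 (new)  [load 1300/2000]
  1200 → container 9 (new)  [load 1200/2000]
  1100 → container 10 (new)  [load 1100/2000]
  1100 → container 11 (new)  [load 1100/2000]
  900 → container 10  [load 2000/2000]
  750 → container 9  [load 1950/2000]
  450 → container 5  [load 2000/2000]
11 containers opened.

11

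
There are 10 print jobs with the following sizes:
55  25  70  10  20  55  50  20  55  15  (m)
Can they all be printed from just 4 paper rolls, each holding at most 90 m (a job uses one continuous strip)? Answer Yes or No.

Total = 375 m; ⌈375/90⌉ = 5.
At least 5 paper rolls are required, but only 4 are allowed.

No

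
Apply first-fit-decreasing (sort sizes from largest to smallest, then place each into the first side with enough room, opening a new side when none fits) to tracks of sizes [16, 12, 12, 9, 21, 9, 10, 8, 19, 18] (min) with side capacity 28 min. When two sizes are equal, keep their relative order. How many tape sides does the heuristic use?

6

Sorted descending: 21, 19, 18, 16, 12, 12, 10, 9, 9, 8.
  21 → side 1 (new)  [load 21/28]
  19 → side 2 (new)  [load 19/28]
  18 → side 3 (new)  [load 18/28]
  16 → side 4 (new)  [load 16/28]
  12 → side 4  [load 28/28]
  12 → side 5 (new)  [load 12/28]
  10 → side 3  [load 28/28]
  9 → side 2  [load 28/28]
  9 → side 5  [load 21/28]
  8 → side 6 (new)  [load 8/28]
6 tape sides opened.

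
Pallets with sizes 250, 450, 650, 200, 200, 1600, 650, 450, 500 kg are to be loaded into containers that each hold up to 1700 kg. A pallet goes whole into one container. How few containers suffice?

3

Total = 1600 + 650 + 650 + 500 + 450 + 450 + 250 + 200 + 200 = 4950 kg.
Lower bound: ⌈4950/1700⌉ = 3 containers.
A packing using 3 containers:
  container 1: 1600 = 1600
  container 2: 650 + 650 + 200 + 200 = 1700
  container 3: 500 + 450 + 450 + 250 = 1650
This matches the lower bound, so 3 is optimal.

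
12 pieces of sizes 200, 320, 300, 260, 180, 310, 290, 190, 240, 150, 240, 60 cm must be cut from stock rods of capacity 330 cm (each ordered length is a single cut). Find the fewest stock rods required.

Total = 320 + 310 + 300 + 290 + 260 + 240 + 240 + 200 + 190 + 180 + 150 + 60 = 2740 cm.
Lower bound: ⌈2740/330⌉ = 9 stock rods.
Also, 10 pieces each exceed 165 cm, and no two of those can share a stock rod, so at least 10 stock rods are needed.
A packing using 10 stock rods:
  stock rod 1: 320 = 320
  stock rod 2: 310 = 310
  stock rod 3: 300 = 300
  stock rod 4: 290 = 290
  stock rod 5: 260 + 60 = 320
  stock rod 6: 240 = 240
  stock rod 7: 240 = 240
  stock rod 8: 200 = 200
  stock rod 9: 190 = 190
  stock rod 10: 180 + 150 = 330
This matches the lower bound, so 10 is optimal.

10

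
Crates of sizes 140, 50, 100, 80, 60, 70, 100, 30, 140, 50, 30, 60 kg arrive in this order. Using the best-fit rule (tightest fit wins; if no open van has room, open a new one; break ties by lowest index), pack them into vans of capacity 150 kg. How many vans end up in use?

  140 → van 1 (new)  [load 140/150]
  50 → van 2 (new)  [load 50/150]
  100 → van 2  [load 150/150]
  80 → van 3 (new)  [load 80/150]
  60 → van 3  [load 140/150]
  70 → van 4 (new)  [load 70/150]
  100 → van 5 (new)  [load 100/150]
  30 → van 5  [load 130/150]
  140 → van 6 (new)  [load 140/150]
  50 → van 4  [load 120/150]
  30 → van 4  [load 150/150]
  60 → van 7 (new)  [load 60/150]
7 vans opened.

7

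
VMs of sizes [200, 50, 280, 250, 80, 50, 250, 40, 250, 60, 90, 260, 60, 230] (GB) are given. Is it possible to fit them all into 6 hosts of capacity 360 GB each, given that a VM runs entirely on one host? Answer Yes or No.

No

Total = 2150 GB; ⌈2150/360⌉ = 6.
7 VMs each exceed half the capacity and cannot share a host, forcing at least 7 hosts.
At least 7 hosts are required, but only 6 are allowed.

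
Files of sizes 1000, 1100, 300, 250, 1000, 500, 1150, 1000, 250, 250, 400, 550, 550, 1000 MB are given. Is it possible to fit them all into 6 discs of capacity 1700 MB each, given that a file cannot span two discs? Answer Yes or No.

Yes

A valid assignment using 6 discs:
  disc 1: 1150 + 550 = 1700
  disc 2: 1100 + 550 = 1650
  disc 3: 1000 + 500 = 1500
  disc 4: 1000 + 400 + 300 = 1700
  disc 5: 1000 + 250 + 250 = 1500
  disc 6: 1000 + 250 = 1250
Every load is within 1700 MB, so 6 discs suffice.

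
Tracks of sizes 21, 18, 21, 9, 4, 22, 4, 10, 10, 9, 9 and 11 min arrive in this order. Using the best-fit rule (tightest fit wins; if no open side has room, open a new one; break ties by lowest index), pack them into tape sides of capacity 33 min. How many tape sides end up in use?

5

  21 → side 1 (new)  [load 21/33]
  18 → side 2 (new)  [load 18/33]
  21 → side 3 (new)  [load 21/33]
  9 → side 1  [load 30/33]
  4 → side 3  [load 25/33]
  22 → side 4 (new)  [load 22/33]
  4 → side 3  [load 29/33]
  10 → side 4  [load 32/33]
  10 → side 2  [load 28/33]
  9 → side 5 (new)  [load 9/33]
  9 → side 5  [load 18/33]
  11 → side 5  [load 29/33]
5 tape sides opened.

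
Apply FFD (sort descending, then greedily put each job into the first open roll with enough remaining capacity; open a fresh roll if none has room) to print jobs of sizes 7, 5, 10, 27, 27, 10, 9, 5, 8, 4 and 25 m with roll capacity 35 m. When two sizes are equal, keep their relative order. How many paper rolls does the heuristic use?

Sorted descending: 27, 27, 25, 10, 10, 9, 8, 7, 5, 5, 4.
  27 → roll 1 (new)  [load 27/35]
  27 → roll 2 (new)  [load 27/35]
  25 → roll 3 (new)  [load 25/35]
  10 → roll 3  [load 35/35]
  10 → roll 4 (new)  [load 10/35]
  9 → roll 4  [load 19/35]
  8 → roll 1  [load 35/35]
  7 → roll 2  [load 34/35]
  5 → roll 4  [load 24/35]
  5 → roll 4  [load 29/35]
  4 → roll 4  [load 33/35]
4 paper rolls opened.

4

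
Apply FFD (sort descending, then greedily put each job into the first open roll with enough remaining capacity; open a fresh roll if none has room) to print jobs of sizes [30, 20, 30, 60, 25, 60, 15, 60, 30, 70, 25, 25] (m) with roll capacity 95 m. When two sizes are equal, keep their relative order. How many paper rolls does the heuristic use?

5

Sorted descending: 70, 60, 60, 60, 30, 30, 30, 25, 25, 25, 20, 15.
  70 → roll 1 (new)  [load 70/95]
  60 → roll 2 (new)  [load 60/95]
  60 → roll 3 (new)  [load 60/95]
  60 → roll 4 (new)  [load 60/95]
  30 → roll 2  [load 90/95]
  30 → roll 3  [load 90/95]
  30 → roll 4  [load 90/95]
  25 → roll 1  [load 95/95]
  25 → roll 5 (new)  [load 25/95]
  25 → roll 5  [load 50/95]
  20 → roll 5  [load 70/95]
  15 → roll 5  [load 85/95]
5 paper rolls opened.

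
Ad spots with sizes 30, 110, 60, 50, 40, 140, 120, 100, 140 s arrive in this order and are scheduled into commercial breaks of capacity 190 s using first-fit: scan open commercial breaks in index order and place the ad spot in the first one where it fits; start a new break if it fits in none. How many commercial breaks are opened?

6

  30 → break 1 (new)  [load 30/190]
  110 → break 1  [load 140/190]
  60 → break 2 (new)  [load 60/190]
  50 → break 1  [load 190/190]
  40 → break 2  [load 100/190]
  140 → break 3 (new)  [load 140/190]
  120 → break 4 (new)  [load 120/190]
  100 → break 5 (new)  [load 100/190]
  140 → break 6 (new)  [load 140/190]
6 commercial breaks opened.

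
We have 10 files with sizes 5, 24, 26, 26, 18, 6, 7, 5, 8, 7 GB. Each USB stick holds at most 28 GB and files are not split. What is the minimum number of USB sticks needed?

Total = 26 + 26 + 24 + 18 + 8 + 7 + 7 + 6 + 5 + 5 = 132 GB.
Lower bound: ⌈132/28⌉ = 5 USB sticks.
A packing using 5 USB sticks:
  USB stick 1: 26 = 26
  USB stick 2: 26 = 26
  USB stick 3: 24 = 24
  USB stick 4: 18 + 5 + 5 = 28
  USB stick 5: 8 + 7 + 7 + 6 = 28
This matches the lower bound, so 5 is optimal.

5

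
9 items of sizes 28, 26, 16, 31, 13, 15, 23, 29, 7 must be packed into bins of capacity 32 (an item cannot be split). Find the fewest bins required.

7

Total = 31 + 29 + 28 + 26 + 23 + 16 + 15 + 13 + 7 = 188.
Lower bound: ⌈188/32⌉ = 6 bins.
A packing using 7 bins:
  bin 1: 31 = 31
  bin 2: 29 = 29
  bin 3: 28 = 28
  bin 4: 26 = 26
  bin 5: 23 + 7 = 30
  bin 6: 16 + 15 = 31
  bin 7: 13 = 13
No arrangement into 6 bins stays within capacity, so 7 is optimal.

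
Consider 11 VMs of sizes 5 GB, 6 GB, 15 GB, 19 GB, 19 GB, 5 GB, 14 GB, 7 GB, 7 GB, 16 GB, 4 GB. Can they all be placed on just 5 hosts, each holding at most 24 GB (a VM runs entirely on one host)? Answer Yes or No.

Yes

A valid assignment using 5 hosts:
  host 1: 19 + 5 = 24
  host 2: 19 + 5 = 24
  host 3: 16 + 7 = 23
  host 4: 15 + 7 = 22
  host 5: 14 + 6 + 4 = 24
Every load is within 24 GB, so 5 hosts suffice.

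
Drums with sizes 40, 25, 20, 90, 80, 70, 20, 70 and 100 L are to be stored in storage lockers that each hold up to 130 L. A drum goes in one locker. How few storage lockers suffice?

Total = 100 + 90 + 80 + 70 + 70 + 40 + 25 + 20 + 20 = 515 L.
Lower bound: ⌈515/130⌉ = 4 storage lockers.
Also, 5 drums each exceed 65 L, and no two of those can share a locker, so at least 5 storage lockers are needed.
A packing using 5 storage lockers:
  locker 1: 100 + 25 = 125
  locker 2: 90 + 40 = 130
  locker 3: 80 + 20 + 20 = 120
  locker 4: 70 = 70
  locker 5: 70 = 70
This matches the lower bound, so 5 is optimal.

5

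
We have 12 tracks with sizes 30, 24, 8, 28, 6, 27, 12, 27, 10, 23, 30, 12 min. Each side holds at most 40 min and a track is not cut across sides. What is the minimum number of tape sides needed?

7

Total = 30 + 30 + 28 + 27 + 27 + 24 + 23 + 12 + 12 + 10 + 8 + 6 = 237 min.
Lower bound: ⌈237/40⌉ = 6 tape sides.
Also, 7 tracks each exceed 20 min, and no two of those can share a side, so at least 7 tape sides are needed.
A packing using 7 tape sides:
  side 1: 30 + 10 = 40
  side 2: 30 + 8 = 38
  side 3: 28 + 12 = 40
  side 4: 27 + 12 = 39
  side 5: 27 + 6 = 33
  side 6: 24 = 24
  side 7: 23 = 23
This matches the lower bound, so 7 is optimal.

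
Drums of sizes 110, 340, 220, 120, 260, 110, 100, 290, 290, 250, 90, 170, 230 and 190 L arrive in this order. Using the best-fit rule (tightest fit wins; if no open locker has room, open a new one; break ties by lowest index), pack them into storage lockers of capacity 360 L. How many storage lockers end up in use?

9

  110 → locker 1 (new)  [load 110/360]
  340 → locker 2 (new)  [load 340/360]
  220 → locker 1  [load 330/360]
  120 → locker 3 (new)  [load 120/360]
  260 → locker 4 (new)  [load 260/360]
  110 → locker 3  [load 230/360]
  100 → locker 4  [load 360/360]
  290 → locker 5 (new)  [load 290/360]
  290 → locker 6 (new)  [load 290/360]
  250 → locker 7 (new)  [load 250/360]
  90 → locker 7  [load 340/360]
  170 → locker 8 (new)  [load 170/360]
  230 → locker 9 (new)  [load 230/360]
  190 → locker 8  [load 360/360]
9 storage lockers opened.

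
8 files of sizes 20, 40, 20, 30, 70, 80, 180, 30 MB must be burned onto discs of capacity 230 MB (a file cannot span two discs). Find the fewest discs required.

3

Total = 180 + 80 + 70 + 40 + 30 + 30 + 20 + 20 = 470 MB.
Lower bound: ⌈470/230⌉ = 3 discs.
A packing using 3 discs:
  disc 1: 180 + 40 = 220
  disc 2: 80 + 70 + 30 + 30 + 20 = 230
  disc 3: 20 = 20
This matches the lower bound, so 3 is optimal.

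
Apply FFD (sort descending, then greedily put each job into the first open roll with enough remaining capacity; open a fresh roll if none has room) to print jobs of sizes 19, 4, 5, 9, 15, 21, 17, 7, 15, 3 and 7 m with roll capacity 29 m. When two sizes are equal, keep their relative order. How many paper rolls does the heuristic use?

5

Sorted descending: 21, 19, 17, 15, 15, 9, 7, 7, 5, 4, 3.
  21 → roll 1 (new)  [load 21/29]
  19 → roll 2 (new)  [load 19/29]
  17 → roll 3 (new)  [load 17/29]
  15 → roll 4 (new)  [load 15/29]
  15 → roll 5 (new)  [load 15/29]
  9 → roll 2  [load 28/29]
  7 → roll 1  [load 28/29]
  7 → roll 3  [load 24/29]
  5 → roll 3  [load 29/29]
  4 → roll 4  [load 19/29]
  3 → roll 4  [load 22/29]
5 paper rolls opened.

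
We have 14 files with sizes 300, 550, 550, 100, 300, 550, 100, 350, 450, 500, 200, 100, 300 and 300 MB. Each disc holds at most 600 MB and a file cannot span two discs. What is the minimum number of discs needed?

9

Total = 550 + 550 + 550 + 500 + 450 + 350 + 300 + 300 + 300 + 300 + 200 + 100 + 100 + 100 = 4650 MB.
Lower bound: ⌈4650/600⌉ = 8 discs.
A packing using 9 discs:
  disc 1: 550 = 550
  disc 2: 550 = 550
  disc 3: 550 = 550
  disc 4: 500 + 100 = 600
  disc 5: 450 + 100 = 550
  disc 6: 350 + 200 = 550
  disc 7: 300 + 300 = 600
  disc 8: 300 + 300 = 600
  disc 9: 100 = 100
No arrangement into 8 discs stays within capacity, so 9 is optimal.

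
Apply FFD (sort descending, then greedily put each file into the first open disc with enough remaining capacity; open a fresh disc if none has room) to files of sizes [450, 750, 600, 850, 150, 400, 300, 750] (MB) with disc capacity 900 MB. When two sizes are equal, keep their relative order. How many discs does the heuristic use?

5

Sorted descending: 850, 750, 750, 600, 450, 400, 300, 150.
  850 → disc 1 (new)  [load 850/900]
  750 → disc 2 (new)  [load 750/900]
  750 → disc 3 (new)  [load 750/900]
  600 → disc 4 (new)  [load 600/900]
  450 → disc 5 (new)  [load 450/900]
  400 → disc 5  [load 850/900]
  300 → disc 4  [load 900/900]
  150 → disc 2  [load 900/900]
5 discs opened.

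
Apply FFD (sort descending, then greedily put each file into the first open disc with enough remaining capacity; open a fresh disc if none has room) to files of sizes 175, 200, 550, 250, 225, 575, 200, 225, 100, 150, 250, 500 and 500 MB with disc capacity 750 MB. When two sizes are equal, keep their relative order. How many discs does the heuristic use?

6

Sorted descending: 575, 550, 500, 500, 250, 250, 225, 225, 200, 200, 175, 150, 100.
  575 → disc 1 (new)  [load 575/750]
  550 → disc 2 (new)  [load 550/750]
  500 → disc 3 (new)  [load 500/750]
  500 → disc 4 (new)  [load 500/750]
  250 → disc 3  [load 750/750]
  250 → disc 4  [load 750/750]
  225 → disc 5 (new)  [load 225/750]
  225 → disc 5  [load 450/750]
  200 → disc 2  [load 750/750]
  200 → disc 5  [load 650/750]
  175 → disc 1  [load 750/750]
  150 → disc 6 (new)  [load 150/750]
  100 → disc 5  [load 750/750]
6 discs opened.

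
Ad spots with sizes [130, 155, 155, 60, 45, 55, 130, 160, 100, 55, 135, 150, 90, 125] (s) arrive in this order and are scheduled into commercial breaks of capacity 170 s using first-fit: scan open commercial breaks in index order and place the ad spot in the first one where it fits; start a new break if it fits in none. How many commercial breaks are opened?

11

  130 → break 1 (new)  [load 130/170]
  155 → break 2 (new)  [load 155/170]
  155 → break 3 (new)  [load 155/170]
  60 → break 4 (new)  [load 60/170]
  45 → break 4  [load 105/170]
  55 → break 4  [load 160/170]
  130 → break 5 (new)  [load 130/170]
  160 → break 6 (new)  [load 160/170]
  100 → break 7 (new)  [load 100/170]
  55 → break 7  [load 155/170]
  135 → break 8 (new)  [load 135/170]
  150 → break 9 (new)  [load 150/170]
  90 → break 10 (new)  [load 90/170]
  125 → break 11 (new)  [load 125/170]
11 commercial breaks opened.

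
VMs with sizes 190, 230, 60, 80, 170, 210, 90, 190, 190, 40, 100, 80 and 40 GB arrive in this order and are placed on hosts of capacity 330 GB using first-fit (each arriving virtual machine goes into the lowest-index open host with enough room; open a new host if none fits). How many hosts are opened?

6

  190 → host 1 (new)  [load 190/330]
  230 → host 2 (new)  [load 230/330]
  60 → host 1  [load 250/330]
  80 → host 1  [load 330/330]
  170 → host 3 (new)  [load 170/330]
  210 → host 4 (new)  [load 210/330]
  90 → host 2  [load 320/330]
  190 → host 5 (new)  [load 190/330]
  190 → host 6 (new)  [load 190/330]
  40 → host 3  [load 210/330]
  100 → host 3  [load 310/330]
  80 → host 4  [load 290/330]
  40 → host 4  [load 330/330]
6 hosts opened.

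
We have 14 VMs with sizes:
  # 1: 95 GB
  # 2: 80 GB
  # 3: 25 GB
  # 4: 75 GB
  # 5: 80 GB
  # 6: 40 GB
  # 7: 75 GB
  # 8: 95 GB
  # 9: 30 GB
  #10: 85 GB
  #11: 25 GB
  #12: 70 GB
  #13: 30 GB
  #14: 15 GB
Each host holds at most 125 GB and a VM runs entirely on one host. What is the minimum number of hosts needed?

Total = 95 + 95 + 85 + 80 + 80 + 75 + 75 + 70 + 40 + 30 + 30 + 25 + 25 + 15 = 820 GB.
Lower bound: ⌈820/125⌉ = 7 hosts.
Also, 8 VMs each exceed 125/2 GB, and no two of those can share a host, so at least 8 hosts are needed.
A packing using 8 hosts:
  host 1: 95 + 30 = 125
  host 2: 95 + 30 = 125
  host 3: 85 + 40 = 125
  host 4: 80 + 25 + 15 = 120
  host 5: 80 + 25 = 105
  host 6: 75 = 75
  host 7: 75 = 75
  host 8: 70 = 70
This matches the lower bound, so 8 is optimal.

8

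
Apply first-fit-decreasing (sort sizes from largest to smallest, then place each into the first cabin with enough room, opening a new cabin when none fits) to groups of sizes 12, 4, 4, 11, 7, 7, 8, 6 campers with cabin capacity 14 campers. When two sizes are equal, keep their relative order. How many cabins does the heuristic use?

Sorted descending: 12, 11, 8, 7, 7, 6, 4, 4.
  12 → cabin 1 (new)  [load 12/14]
  11 → cabin 2 (new)  [load 11/14]
  8 → cabin 3 (new)  [load 8/14]
  7 → cabin 4 (new)  [load 7/14]
  7 → cabin 4  [load 14/14]
  6 → cabin 3  [load 14/14]
  4 → cabin 5 (new)  [load 4/14]
  4 → cabin 5  [load 8/14]
5 cabins opened.

5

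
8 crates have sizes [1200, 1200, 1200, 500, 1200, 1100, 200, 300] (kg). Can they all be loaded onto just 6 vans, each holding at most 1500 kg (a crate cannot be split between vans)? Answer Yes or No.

A valid assignment using 6 vans:
  van 1: 1200 + 300 = 1500
  van 2: 1200 + 200 = 1400
  van 3: 1200 = 1200
  van 4: 1200 = 1200
  van 5: 1100 = 1100
  van 6: 500 = 500
Every load is within 1500 kg, so 6 vans suffice.

Yes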